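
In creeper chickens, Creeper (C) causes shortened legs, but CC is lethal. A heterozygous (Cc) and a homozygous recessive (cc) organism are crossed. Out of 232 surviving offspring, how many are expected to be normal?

Cross: Cc × cc
Punnett square offspring (before lethality): 2 Cc, 2 cc
No CC offspring are produced in this cross.
normal: 2 out of 4 → fraction 1/2
Expected count = 1/2 × 232 = 116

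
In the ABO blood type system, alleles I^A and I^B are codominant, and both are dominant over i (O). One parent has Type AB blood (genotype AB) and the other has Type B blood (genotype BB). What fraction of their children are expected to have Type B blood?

Cross: AB × BB
Possible offspring genotypes: 2 AB, 2 BB
Blood type counts: 2 Type AB, 2 Type B
Probability of Type B: 2/4 = 1/2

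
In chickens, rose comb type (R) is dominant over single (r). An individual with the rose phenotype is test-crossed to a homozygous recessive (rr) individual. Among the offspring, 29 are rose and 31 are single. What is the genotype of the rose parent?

Test cross: ? × rr
Offspring: 29 rose, 31 single — approximately 1:1.
A 1:1 ratio in a test cross indicates the unknown parent is heterozygous (Rr).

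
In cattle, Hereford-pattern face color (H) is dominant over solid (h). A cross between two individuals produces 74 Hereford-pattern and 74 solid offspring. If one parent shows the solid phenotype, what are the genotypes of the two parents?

Observed offspring: 74 Hereford-pattern, 74 solid
The observed ratio simplifies to 1:1. One parent shows solid, so its genotype must be hh. A 1:1 offspring split requires the other parent to be heterozygous (Hh).
Parent genotypes: hh × Hh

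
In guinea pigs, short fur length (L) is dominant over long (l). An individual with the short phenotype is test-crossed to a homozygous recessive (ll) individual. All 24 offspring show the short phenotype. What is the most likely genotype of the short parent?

Test cross: ? × ll
All offspring are short.
If the unknown parent were heterozygous (Ll), about half of 24 offspring would be long; none are. The unknown parent is most likely homozygous dominant (LL).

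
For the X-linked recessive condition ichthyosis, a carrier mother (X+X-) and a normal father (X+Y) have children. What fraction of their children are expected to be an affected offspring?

Cross: X+X- × X+Y
Offspring: 1 X+X+, 1 X+Y, 1 X+X-, 1 X-Y
Probability of an affected offspring: 1/4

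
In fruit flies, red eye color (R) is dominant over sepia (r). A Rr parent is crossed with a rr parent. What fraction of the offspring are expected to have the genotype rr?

Punnett square for Rr × rr:
Offspring genotypes: 2 Rr, 2 rr
Total offspring: 4
Count with target: 2
Probability: 2/4 = 1/2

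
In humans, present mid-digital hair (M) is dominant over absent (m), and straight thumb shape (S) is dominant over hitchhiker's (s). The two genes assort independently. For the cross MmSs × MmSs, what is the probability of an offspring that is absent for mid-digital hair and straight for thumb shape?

Dihybrid cross MmSs × MmSs — consider each gene separately:
mid-digital hair: Mm × Mm → 1 MM, 2 Mm, 1 mm → 3 M_ : 1 mm (out of 4)
thumb shape: Ss × Ss → 1 SS, 2 Ss, 1 ss → 3 S_ : 1 ss (out of 4)
Looking for: absent (mm) and straight (S_)
P(absent) = 1/4, P(straight) = 3/4
P(both) = 1/4 × 3/4 = 3/16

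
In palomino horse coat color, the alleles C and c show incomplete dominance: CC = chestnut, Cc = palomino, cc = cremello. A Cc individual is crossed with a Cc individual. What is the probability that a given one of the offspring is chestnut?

Punnett square for Cc × Cc:
Offspring genotypes: 1 CC, 2 Cc, 1 cc
Phenotype counts: 1 chestnut, 2 palomino, 1 cremello
chestnut: 1 out of 4
Probability: 1/4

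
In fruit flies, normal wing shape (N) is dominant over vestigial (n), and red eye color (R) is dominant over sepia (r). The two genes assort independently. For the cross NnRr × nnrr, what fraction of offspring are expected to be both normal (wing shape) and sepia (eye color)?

Dihybrid cross NnRr × nnrr — consider each gene separately:
wing shape: Nn × nn → 2 Nn, 2 nn → 2 N_ : 2 nn (out of 4)
eye color: Rr × rr → 2 Rr, 2 rr → 2 R_ : 2 rr (out of 4)
Looking for: normal (N_) and sepia (rr)
P(normal) = 2/4, P(sepia) = 2/4
P(both) = 2/4 × 2/4 = 4/16 = 1/4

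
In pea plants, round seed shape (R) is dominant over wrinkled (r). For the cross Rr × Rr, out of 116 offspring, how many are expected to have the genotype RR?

Punnett square for Rr × Rr:
Offspring genotypes: 1 RR, 2 Rr, 1 rr
Total offspring: 4
Count with target: 1
Probability: 1/4
Expected count = 1/4 × 116 = 29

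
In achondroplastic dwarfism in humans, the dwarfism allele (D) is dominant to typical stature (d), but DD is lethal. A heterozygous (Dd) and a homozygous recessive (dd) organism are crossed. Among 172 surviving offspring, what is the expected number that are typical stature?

Cross: Dd × dd
Punnett square offspring (before lethality): 2 Dd, 2 dd
No DD offspring are produced in this cross.
typical stature: 2 out of 4 → fraction 1/2
Expected count = 1/2 × 172 = 86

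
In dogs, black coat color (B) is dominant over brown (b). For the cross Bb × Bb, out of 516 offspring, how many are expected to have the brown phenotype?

Punnett square for Bb × Bb:
Offspring genotypes: 1 BB, 2 Bb, 1 bb
Total offspring: 4
Count with target: 1
Probability: 1/4
Expected count = 1/4 × 516 = 129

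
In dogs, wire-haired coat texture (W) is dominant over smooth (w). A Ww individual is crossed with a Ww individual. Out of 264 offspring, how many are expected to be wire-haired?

Punnett square for Ww × Ww:
Offspring genotypes: 1 WW, 2 Ww, 1 ww
wire-haired: 3, smooth: 1
wire-haired: 3 out of 4 → fraction 3/4
Expected count = 3/4 × 264 = 198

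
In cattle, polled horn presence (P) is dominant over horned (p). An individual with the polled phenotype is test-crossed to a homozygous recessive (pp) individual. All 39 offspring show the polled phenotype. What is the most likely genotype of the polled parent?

Test cross: ? × pp
All offspring are polled.
If the unknown parent were heterozygous (Pp), about half of 39 offspring would be horned; none are. The unknown parent is most likely homozygous dominant (PP).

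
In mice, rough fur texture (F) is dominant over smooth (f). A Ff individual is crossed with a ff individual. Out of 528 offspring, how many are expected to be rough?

Punnett square for Ff × ff:
Offspring genotypes: 2 Ff, 2 ff
rough: 2, smooth: 2
rough: 2 out of 4 → fraction 1/2
Expected count = 1/2 × 528 = 264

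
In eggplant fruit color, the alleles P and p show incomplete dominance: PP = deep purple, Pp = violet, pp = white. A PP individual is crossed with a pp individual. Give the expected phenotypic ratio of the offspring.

Punnett square for PP × pp:
Offspring genotypes: 4 Pp
Phenotype counts: 4 violet
Ratio: all violet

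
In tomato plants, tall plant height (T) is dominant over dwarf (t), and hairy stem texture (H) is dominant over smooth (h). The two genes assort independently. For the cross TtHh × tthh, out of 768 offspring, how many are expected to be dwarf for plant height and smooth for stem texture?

Dihybrid cross TtHh × tthh — consider each gene separately:
plant height: Tt × tt → 2 Tt, 2 tt → 2 T_ : 2 tt (out of 4)
stem texture: Hh × hh → 2 Hh, 2 hh → 2 H_ : 2 hh (out of 4)
Looking for: dwarf (tt) and smooth (hh)
P(dwarf) = 2/4, P(smooth) = 2/4
P(both) = 2/4 × 2/4 = 4/16 = 1/4
Expected count = 1/4 × 768 = 192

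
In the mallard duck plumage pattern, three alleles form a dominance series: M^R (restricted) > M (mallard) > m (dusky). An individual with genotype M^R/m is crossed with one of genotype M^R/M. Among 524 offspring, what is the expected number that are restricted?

Cross: M^R/m × M^R/M
Allele dominance: M^R > M > m
Offspring genotypes: 1 M^R/M^R, 1 M^R/M, 1 M^R/m, 1 M/m
Phenotype counts: 3 restricted, 1 mallard
restricted: 3 out of 4 → fraction 3/4
Expected count = 3/4 × 524 = 393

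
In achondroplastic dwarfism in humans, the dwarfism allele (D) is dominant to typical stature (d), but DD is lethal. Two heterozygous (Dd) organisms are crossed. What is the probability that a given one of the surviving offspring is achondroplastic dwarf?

Cross: Dd × Dd
Punnett square offspring (before lethality): 1 DD, 2 Dd, 1 dd
The DD genotype is lethal (embryos die); surviving offspring: 2 Dd, 1 dd
achondroplastic dwarf: 2 out of 3
Probability: 2/3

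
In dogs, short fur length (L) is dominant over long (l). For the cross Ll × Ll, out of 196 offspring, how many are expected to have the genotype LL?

Punnett square for Ll × Ll:
Offspring genotypes: 1 LL, 2 Ll, 1 ll
Total offspring: 4
Count with target: 1
Probability: 1/4
Expected count = 1/4 × 196 = 49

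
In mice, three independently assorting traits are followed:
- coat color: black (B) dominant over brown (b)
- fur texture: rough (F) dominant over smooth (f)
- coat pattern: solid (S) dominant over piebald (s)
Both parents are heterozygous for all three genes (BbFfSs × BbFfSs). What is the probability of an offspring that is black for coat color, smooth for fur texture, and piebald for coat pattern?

Trihybrid cross: BbFfSs × BbFfSs
Each trait segregates independently with a 3:1 phenotypic ratio, so each gene contributes 3/4 (dominant) or 1/4 (recessive).
Target: black (coat color), smooth (fur texture), piebald (coat pattern)
Probability = product of independent per-trait probabilities
= 3/4 × 1/4 × 1/4 = 3/64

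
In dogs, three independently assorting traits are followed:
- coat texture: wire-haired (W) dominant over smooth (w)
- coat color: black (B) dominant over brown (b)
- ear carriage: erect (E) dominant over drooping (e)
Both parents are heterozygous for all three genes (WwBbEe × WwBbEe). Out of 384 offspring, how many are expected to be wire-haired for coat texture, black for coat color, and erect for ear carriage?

Trihybrid cross: WwBbEe × WwBbEe
Each trait segregates independently with a 3:1 phenotypic ratio, so each gene contributes 3/4 (dominant) or 1/4 (recessive).
Target: wire-haired (coat texture), black (coat color), erect (ear carriage)
Probability = product of independent per-trait probabilities
= 3/4 × 3/4 × 3/4 = 27/64
Expected count = 27/64 × 384 = 162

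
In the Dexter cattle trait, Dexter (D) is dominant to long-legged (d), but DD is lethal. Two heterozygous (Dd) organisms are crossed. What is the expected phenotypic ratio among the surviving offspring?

Cross: Dd × Dd
Punnett square offspring (before lethality): 1 DD, 2 Dd, 1 dd
The DD genotype is lethal (embryos die); surviving offspring: 2 Dd, 1 dd
Ratio: 2 Dexter (short-legged) : 1 long-legged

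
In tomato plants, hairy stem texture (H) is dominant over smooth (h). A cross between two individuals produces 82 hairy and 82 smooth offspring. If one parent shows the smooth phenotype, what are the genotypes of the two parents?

Observed offspring: 82 hairy, 82 smooth
The observed ratio simplifies to 1:1. One parent shows smooth, so its genotype must be hh. A 1:1 offspring split requires the other parent to be heterozygous (Hh).
Parent genotypes: hh × Hh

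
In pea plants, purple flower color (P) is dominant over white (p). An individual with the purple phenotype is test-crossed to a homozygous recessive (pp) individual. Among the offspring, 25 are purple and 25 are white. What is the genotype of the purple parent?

Test cross: ? × pp
Offspring: 25 purple, 25 white — approximately 1:1.
A 1:1 ratio in a test cross indicates the unknown parent is heterozygous (Pp).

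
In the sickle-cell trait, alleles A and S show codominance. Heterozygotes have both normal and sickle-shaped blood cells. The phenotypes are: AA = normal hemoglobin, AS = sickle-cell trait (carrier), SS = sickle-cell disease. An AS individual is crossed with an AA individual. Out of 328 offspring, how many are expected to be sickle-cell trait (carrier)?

Punnett square for AS × AA:
Offspring genotypes: 2 AA, 2 AS
Phenotype counts: 2 normal hemoglobin, 2 sickle-cell trait (carrier)
sickle-cell trait (carrier): 2 out of 4 → fraction 1/2
Expected count = 1/2 × 328 = 164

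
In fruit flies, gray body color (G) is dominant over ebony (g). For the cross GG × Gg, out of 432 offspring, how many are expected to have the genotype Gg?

Punnett square for GG × Gg:
Offspring genotypes: 2 GG, 2 Gg
Total offspring: 4
Count with target: 2
Probability: 2/4 = 1/2
Expected count = 1/2 × 432 = 216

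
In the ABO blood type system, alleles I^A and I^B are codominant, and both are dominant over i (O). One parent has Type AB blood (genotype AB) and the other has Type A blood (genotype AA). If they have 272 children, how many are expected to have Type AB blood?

Cross: AB × AA
Possible offspring genotypes: 2 AA, 2 AB
Blood type counts: 2 Type A, 2 Type AB
Probability of Type AB: 2/4 = 1/2
Expected count = 1/2 × 272 = 136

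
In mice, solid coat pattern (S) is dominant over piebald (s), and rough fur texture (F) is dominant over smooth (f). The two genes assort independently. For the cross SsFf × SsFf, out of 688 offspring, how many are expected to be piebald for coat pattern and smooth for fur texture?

Dihybrid cross SsFf × SsFf — consider each gene separately:
coat pattern: Ss × Ss → 1 SS, 2 Ss, 1 ss → 3 S_ : 1 ss (out of 4)
fur texture: Ff × Ff → 1 FF, 2 Ff, 1 ff → 3 F_ : 1 ff (out of 4)
Looking for: piebald (ss) and smooth (ff)
P(piebald) = 1/4, P(smooth) = 1/4
P(both) = 1/4 × 1/4 = 1/16
Expected count = 1/16 × 688 = 43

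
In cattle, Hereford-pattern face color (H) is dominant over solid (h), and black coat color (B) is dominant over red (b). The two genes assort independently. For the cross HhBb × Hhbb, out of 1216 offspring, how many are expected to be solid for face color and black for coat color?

Dihybrid cross HhBb × Hhbb — consider each gene separately:
face color: Hh × Hh → 1 HH, 2 Hh, 1 hh → 3 H_ : 1 hh (out of 4)
coat color: Bb × bb → 2 Bb, 2 bb → 2 B_ : 2 bb (out of 4)
Looking for: solid (hh) and black (B_)
P(solid) = 1/4, P(black) = 2/4
P(both) = 1/4 × 2/4 = 2/16 = 1/8
Expected count = 1/8 × 1216 = 152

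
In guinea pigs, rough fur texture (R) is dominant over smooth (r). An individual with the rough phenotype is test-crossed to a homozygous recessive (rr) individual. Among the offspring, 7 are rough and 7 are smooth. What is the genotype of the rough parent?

Test cross: ? × rr
Offspring: 7 rough, 7 smooth — approximately 1:1.
A 1:1 ratio in a test cross indicates the unknown parent is heterozygous (Rr).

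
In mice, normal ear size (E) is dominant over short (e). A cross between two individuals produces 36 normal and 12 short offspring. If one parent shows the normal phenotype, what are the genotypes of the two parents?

Observed offspring: 36 normal, 12 short
The observed ratio simplifies to 3:1. Short (ee) offspring appear, so each parent must contribute one e allele. The parent stated to show normal carries E, so it is Ee. The other parent is then either Ee or ee: Ee × ee would give a 1:1 split, whereas Ee × Ee gives 3:1 — matching the data. So both parents are heterozygous (Ee × Ee).
Parent genotypes: Ee × Ee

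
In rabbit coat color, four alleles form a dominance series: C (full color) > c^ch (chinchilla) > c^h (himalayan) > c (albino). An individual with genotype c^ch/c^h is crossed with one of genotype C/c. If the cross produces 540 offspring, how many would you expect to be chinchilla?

Cross: c^ch/c^h × C/c
Allele dominance: C > c^ch > c^h > c
Offspring genotypes: 1 C/c^ch, 1 c^ch/c, 1 C/c^h, 1 c^h/c
Phenotype counts: 2 full color, 1 chinchilla, 1 himalayan
chinchilla: 1 out of 4 → fraction 1/4
Expected count = 1/4 × 540 = 135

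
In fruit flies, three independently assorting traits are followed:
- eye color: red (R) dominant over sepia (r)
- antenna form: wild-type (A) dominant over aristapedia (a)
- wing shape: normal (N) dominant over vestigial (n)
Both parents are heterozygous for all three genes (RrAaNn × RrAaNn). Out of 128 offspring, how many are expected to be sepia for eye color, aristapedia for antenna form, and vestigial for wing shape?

Trihybrid cross: RrAaNn × RrAaNn
Each trait segregates independently with a 3:1 phenotypic ratio, so each gene contributes 3/4 (dominant) or 1/4 (recessive).
Target: sepia (eye color), aristapedia (antenna form), vestigial (wing shape)
Probability = product of independent per-trait probabilities
= 1/4 × 1/4 × 1/4 = 1/64
Expected count = 1/64 × 128 = 2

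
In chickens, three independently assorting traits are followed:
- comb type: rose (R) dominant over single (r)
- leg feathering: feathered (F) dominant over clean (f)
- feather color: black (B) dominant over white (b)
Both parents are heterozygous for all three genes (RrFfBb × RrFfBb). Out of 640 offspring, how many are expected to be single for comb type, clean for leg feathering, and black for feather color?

Trihybrid cross: RrFfBb × RrFfBb
Each trait segregates independently with a 3:1 phenotypic ratio, so each gene contributes 3/4 (dominant) or 1/4 (recessive).
Target: single (comb type), clean (leg feathering), black (feather color)
Probability = product of independent per-trait probabilities
= 1/4 × 1/4 × 3/4 = 3/64
Expected count = 3/64 × 640 = 30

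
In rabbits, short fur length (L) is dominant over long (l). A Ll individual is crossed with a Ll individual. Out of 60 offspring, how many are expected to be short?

Punnett square for Ll × Ll:
Offspring genotypes: 1 LL, 2 Ll, 1 ll
short: 3, long: 1
short: 3 out of 4 → fraction 3/4
Expected count = 3/4 × 60 = 45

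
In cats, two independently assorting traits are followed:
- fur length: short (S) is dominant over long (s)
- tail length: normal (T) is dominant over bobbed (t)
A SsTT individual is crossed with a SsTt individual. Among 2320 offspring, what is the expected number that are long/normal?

Dihybrid cross SsTT × SsTt — consider each gene separately:
fur length: Ss × Ss → 1 SS, 2 Ss, 1 ss → 3 S_ : 1 ss (out of 4)
tail length: TT × Tt → 2 TT, 2 Tt → 4 T_ (out of 4)
Combine (counts out of 4 × 4 = 16): short/normal (S_T_) = 3×4 = 12; long/normal (ssT_) = 1×4 = 4
Phenotype counts (out of 16): 12 short/normal, 4 long/normal
long/normal: 4 out of 16 → fraction 1/4
Expected count = 1/4 × 2320 = 580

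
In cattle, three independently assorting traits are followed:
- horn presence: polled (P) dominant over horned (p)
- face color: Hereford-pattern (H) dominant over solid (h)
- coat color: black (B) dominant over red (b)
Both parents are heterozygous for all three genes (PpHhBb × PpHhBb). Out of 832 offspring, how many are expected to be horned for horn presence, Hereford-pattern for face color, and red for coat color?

Trihybrid cross: PpHhBb × PpHhBb
Each trait segregates independently with a 3:1 phenotypic ratio, so each gene contributes 3/4 (dominant) or 1/4 (recessive).
Target: horned (horn presence), Hereford-pattern (face color), red (coat color)
Probability = product of independent per-trait probabilities
= 1/4 × 3/4 × 1/4 = 3/64
Expected count = 3/64 × 832 = 39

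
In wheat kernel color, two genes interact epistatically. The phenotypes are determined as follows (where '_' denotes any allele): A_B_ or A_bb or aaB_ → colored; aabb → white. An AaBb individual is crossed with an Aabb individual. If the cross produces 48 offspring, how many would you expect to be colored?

Cross: AaBb × Aabb — consider each gene separately:
A gene: Aa × Aa → 1 AA, 2 Aa, 1 aa → 3 A_ : 1 aa (out of 4)
B gene: Bb × bb → 2 Bb, 2 bb → 2 B_ : 2 bb (out of 4)
Genotype classes (out of 4 × 4 = 16): A_B_ = 3×2 = 6; A_bb = 3×2 = 6; aaB_ = 1×2 = 2; aabb = 1×2 = 2
Apply the phenotype rules: A_B_ (6) + A_bb (6) + aaB_ (2) → colored; aabb (2) → white
Phenotype counts (out of 16): 14 colored, 2 white
colored: 14 out of 16 → fraction 7/8
Expected count = 7/8 × 48 = 42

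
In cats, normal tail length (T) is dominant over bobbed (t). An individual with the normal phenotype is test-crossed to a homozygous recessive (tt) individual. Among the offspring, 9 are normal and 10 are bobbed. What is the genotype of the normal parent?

Test cross: ? × tt
Offspring: 9 normal, 10 bobbed — approximately 1:1.
A 1:1 ratio in a test cross indicates the unknown parent is heterozygous (Tt).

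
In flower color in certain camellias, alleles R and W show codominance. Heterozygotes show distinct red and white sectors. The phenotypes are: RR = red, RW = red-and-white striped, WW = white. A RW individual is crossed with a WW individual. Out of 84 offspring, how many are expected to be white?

Punnett square for RW × WW:
Offspring genotypes: 2 RW, 2 WW
Phenotype counts: 2 red-and-white striped, 2 white
white: 2 out of 4 → fraction 1/2
Expected count = 1/2 × 84 = 42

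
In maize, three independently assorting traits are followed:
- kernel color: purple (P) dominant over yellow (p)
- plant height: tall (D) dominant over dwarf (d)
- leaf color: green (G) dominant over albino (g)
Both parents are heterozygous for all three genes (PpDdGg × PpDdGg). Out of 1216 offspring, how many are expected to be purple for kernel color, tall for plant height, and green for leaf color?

Trihybrid cross: PpDdGg × PpDdGg
Each trait segregates independently with a 3:1 phenotypic ratio, so each gene contributes 3/4 (dominant) or 1/4 (recessive).
Target: purple (kernel color), tall (plant height), green (leaf color)
Probability = product of independent per-trait probabilities
= 3/4 × 3/4 × 3/4 = 27/64
Expected count = 27/64 × 1216 = 513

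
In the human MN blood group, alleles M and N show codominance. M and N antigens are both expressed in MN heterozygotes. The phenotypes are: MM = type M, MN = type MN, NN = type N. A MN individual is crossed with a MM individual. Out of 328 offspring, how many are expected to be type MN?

Punnett square for MN × MM:
Offspring genotypes: 2 MM, 2 MN
Phenotype counts: 2 type M, 2 type MN
type MN: 2 out of 4 → fraction 1/2
Expected count = 1/2 × 328 = 164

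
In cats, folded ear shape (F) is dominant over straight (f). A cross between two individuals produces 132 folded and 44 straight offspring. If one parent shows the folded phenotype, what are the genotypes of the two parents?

Observed offspring: 132 folded, 44 straight
The observed ratio simplifies to 3:1. Straight (ff) offspring appear, so each parent must contribute one f allele. The parent stated to show folded carries F, so it is Ff. The other parent is then either Ff or ff: Ff × ff would give a 1:1 split, whereas Ff × Ff gives 3:1 — matching the data. So both parents are heterozygous (Ff × Ff).
Parent genotypes: Ff × Ff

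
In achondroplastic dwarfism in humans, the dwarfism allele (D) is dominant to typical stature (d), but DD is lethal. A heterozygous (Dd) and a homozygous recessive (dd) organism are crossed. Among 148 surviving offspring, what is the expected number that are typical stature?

Cross: Dd × dd
Punnett square offspring (before lethality): 2 Dd, 2 dd
No DD offspring are produced in this cross.
typical stature: 2 out of 4 → fraction 1/2
Expected count = 1/2 × 148 = 74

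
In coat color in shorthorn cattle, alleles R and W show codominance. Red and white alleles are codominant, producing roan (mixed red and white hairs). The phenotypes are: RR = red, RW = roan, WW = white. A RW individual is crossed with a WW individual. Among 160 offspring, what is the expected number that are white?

Punnett square for RW × WW:
Offspring genotypes: 2 RW, 2 WW
Phenotype counts: 2 roan, 2 white
white: 2 out of 4 → fraction 1/2
Expected count = 1/2 × 160 = 80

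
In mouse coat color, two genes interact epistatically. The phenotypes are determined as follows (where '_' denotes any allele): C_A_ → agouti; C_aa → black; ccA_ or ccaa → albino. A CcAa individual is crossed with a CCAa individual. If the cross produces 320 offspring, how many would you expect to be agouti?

Cross: CcAa × CCAa — consider each gene separately:
C gene: Cc × CC → 2 CC, 2 Cc → 4 C_ (out of 4)
A gene: Aa × Aa → 1 AA, 2 Aa, 1 aa → 3 A_ : 1 aa (out of 4)
Genotype classes (out of 4 × 4 = 16): C_A_ = 4×3 = 12; C_aa = 4×1 = 4
Apply the phenotype rules: C_A_ (12) → agouti; C_aa (4) → black
Phenotype counts (out of 16): 12 agouti, 4 black
agouti: 12 out of 16 → fraction 3/4
Expected count = 3/4 × 320 = 240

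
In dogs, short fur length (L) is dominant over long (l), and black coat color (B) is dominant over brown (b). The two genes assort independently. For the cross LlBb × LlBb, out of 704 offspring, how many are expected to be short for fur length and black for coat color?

Dihybrid cross LlBb × LlBb — consider each gene separately:
fur length: Ll × Ll → 1 LL, 2 Ll, 1 ll → 3 L_ : 1 ll (out of 4)
coat color: Bb × Bb → 1 BB, 2 Bb, 1 bb → 3 B_ : 1 bb (out of 4)
Looking for: short (L_) and black (B_)
P(short) = 3/4, P(black) = 3/4
P(both) = 3/4 × 3/4 = 9/16
Expected count = 9/16 × 704 = 396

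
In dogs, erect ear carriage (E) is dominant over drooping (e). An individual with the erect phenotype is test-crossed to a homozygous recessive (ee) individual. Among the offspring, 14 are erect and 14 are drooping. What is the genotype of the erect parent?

Test cross: ? × ee
Offspring: 14 erect, 14 drooping — approximately 1:1.
A 1:1 ratio in a test cross indicates the unknown parent is heterozygous (Ee).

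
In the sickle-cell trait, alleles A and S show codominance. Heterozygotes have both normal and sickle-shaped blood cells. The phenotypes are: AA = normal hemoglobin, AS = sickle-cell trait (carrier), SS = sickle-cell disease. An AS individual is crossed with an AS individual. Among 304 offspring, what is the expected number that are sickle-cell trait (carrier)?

Punnett square for AS × AS:
Offspring genotypes: 1 AA, 2 AS, 1 SS
Phenotype counts: 1 normal hemoglobin, 2 sickle-cell trait (carrier), 1 sickle-cell disease
sickle-cell trait (carrier): 2 out of 4 → fraction 1/2
Expected count = 1/2 × 304 = 152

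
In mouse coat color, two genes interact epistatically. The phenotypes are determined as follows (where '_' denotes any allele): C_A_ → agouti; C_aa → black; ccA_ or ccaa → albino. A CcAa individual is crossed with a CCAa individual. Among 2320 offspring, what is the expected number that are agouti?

Cross: CcAa × CCAa — consider each gene separately:
C gene: Cc × CC → 2 CC, 2 Cc → 4 C_ (out of 4)
A gene: Aa × Aa → 1 AA, 2 Aa, 1 aa → 3 A_ : 1 aa (out of 4)
Genotype classes (out of 4 × 4 = 16): C_A_ = 4×3 = 12; C_aa = 4×1 = 4
Apply the phenotype rules: C_A_ (12) → agouti; C_aa (4) → black
Phenotype counts (out of 16): 12 agouti, 4 black
agouti: 12 out of 16 → fraction 3/4
Expected count = 3/4 × 2320 = 1740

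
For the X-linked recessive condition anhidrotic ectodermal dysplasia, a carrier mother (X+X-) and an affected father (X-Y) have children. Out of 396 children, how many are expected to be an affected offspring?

Cross: X+X- × X-Y
Offspring: 1 X+X-, 1 X+Y, 1 X-X-, 1 X-Y
Probability of an affected offspring: 2/4 = 1/2
Expected count = 1/2 × 396 = 198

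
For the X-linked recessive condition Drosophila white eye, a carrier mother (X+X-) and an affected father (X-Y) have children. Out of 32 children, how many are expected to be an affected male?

Cross: X+X- × X-Y
Offspring: 1 X+X-, 1 X+Y, 1 X-X-, 1 X-Y
Probability of an affected male: 1/4
Expected count = 1/4 × 32 = 8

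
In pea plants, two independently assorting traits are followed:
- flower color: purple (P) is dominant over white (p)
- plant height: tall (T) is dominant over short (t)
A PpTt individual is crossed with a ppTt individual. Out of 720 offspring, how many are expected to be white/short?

Dihybrid cross PpTt × ppTt — consider each gene separately:
flower color: Pp × pp → 2 Pp, 2 pp → 2 P_ : 2 pp (out of 4)
plant height: Tt × Tt → 1 TT, 2 Tt, 1 tt → 3 T_ : 1 tt (out of 4)
Combine (counts out of 4 × 4 = 16): purple/tall (P_T_) = 2×3 = 6; purple/short (P_tt) = 2×1 = 2; white/tall (ppT_) = 2×3 = 6; white/short (pptt) = 2×1 = 2
Phenotype counts (out of 16): 6 purple/tall, 2 purple/short, 6 white/tall, 2 white/short
white/short: 2 out of 16 → fraction 1/8
Expected count = 1/8 × 720 = 90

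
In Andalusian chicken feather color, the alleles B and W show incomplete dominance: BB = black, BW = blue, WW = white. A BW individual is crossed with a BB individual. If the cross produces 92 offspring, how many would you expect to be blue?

Punnett square for BW × BB:
Offspring genotypes: 2 BB, 2 BW
Phenotype counts: 2 black, 2 blue
blue: 2 out of 4 → fraction 1/2
Expected count = 1/2 × 92 = 46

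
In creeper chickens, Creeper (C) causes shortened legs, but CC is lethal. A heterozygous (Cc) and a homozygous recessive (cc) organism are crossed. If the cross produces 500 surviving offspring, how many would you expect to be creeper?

Cross: Cc × cc
Punnett square offspring (before lethality): 2 Cc, 2 cc
No CC offspring are produced in this cross.
creeper: 2 out of 4 → fraction 1/2
Expected count = 1/2 × 500 = 250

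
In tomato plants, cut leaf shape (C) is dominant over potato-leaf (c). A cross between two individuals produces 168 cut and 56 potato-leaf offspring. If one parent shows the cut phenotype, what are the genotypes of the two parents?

Observed offspring: 168 cut, 56 potato-leaf
The observed ratio simplifies to 3:1. Potato-leaf (cc) offspring appear, so each parent must contribute one c allele. The parent stated to show cut carries C, so it is Cc. The other parent is then either Cc or cc: Cc × cc would give a 1:1 split, whereas Cc × Cc gives 3:1 — matching the data. So both parents are heterozygous (Cc × Cc).
Parent genotypes: Cc × Cc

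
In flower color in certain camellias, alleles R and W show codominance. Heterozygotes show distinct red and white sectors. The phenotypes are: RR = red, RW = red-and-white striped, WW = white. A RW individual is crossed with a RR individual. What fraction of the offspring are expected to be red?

Punnett square for RW × RR:
Offspring genotypes: 2 RR, 2 RW
Phenotype counts: 2 red, 2 red-and-white striped
red: 2 out of 4
Probability: 2/4 = 1/2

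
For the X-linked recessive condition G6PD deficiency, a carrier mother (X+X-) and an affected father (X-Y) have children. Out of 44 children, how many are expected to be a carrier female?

Cross: X+X- × X-Y
Offspring: 1 X+X-, 1 X+Y, 1 X-X-, 1 X-Y
Probability of a carrier female: 1/4
Expected count = 1/4 × 44 = 11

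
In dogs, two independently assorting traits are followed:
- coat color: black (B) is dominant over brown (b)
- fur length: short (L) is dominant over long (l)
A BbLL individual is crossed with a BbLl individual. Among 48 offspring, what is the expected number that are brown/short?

Dihybrid cross BbLL × BbLl — consider each gene separately:
coat color: Bb × Bb → 1 BB, 2 Bb, 1 bb → 3 B_ : 1 bb (out of 4)
fur length: LL × Ll → 2 LL, 2 Ll → 4 L_ (out of 4)
Combine (counts out of 4 × 4 = 16): black/short (B_L_) = 3×4 = 12; brown/short (bbL_) = 1×4 = 4
Phenotype counts (out of 16): 12 black/short, 4 brown/short
brown/short: 4 out of 16 → fraction 1/4
Expected count = 1/4 × 48 = 12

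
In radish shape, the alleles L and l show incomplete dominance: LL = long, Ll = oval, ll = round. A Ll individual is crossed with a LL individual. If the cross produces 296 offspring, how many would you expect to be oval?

Punnett square for Ll × LL:
Offspring genotypes: 2 LL, 2 Ll
Phenotype counts: 2 long, 2 oval
oval: 2 out of 4 → fraction 1/2
Expected count = 1/2 × 296 = 148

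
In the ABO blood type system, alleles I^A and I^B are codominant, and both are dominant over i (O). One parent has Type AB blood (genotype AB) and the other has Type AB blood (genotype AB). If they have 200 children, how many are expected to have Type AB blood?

Cross: AB × AB
Possible offspring genotypes: 1 AA, 2 AB, 1 BB
Blood type counts: 1 Type A, 2 Type AB, 1 Type B
Probability of Type AB: 2/4 = 1/2
Expected count = 1/2 × 200 = 100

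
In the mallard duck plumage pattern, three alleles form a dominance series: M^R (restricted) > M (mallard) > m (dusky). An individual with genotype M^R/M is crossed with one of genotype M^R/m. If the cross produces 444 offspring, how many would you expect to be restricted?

Cross: M^R/M × M^R/m
Allele dominance: M^R > M > m
Offspring genotypes: 1 M^R/M^R, 1 M^R/m, 1 M^R/M, 1 M/m
Phenotype counts: 3 restricted, 1 mallard
restricted: 3 out of 4 → fraction 3/4
Expected count = 3/4 × 444 = 333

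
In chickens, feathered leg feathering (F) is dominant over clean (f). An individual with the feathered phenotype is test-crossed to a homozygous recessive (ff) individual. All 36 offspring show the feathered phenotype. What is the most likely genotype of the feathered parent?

Test cross: ? × ff
All offspring are feathered.
If the unknown parent were heterozygous (Ff), about half of 36 offspring would be clean; none are. The unknown parent is most likely homozygous dominant (FF).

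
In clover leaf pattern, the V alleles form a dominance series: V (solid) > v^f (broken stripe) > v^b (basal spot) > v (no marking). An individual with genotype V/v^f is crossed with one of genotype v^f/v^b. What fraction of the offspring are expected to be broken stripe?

Cross: V/v^f × v^f/v^b
Allele dominance: V > v^f > v^b > v
Offspring genotypes: 1 V/v^f, 1 V/v^b, 1 v^f/v^f, 1 v^f/v^b
Phenotype counts: 2 solid, 2 broken stripe
broken stripe: 2 out of 4
Probability: 2/4 = 1/2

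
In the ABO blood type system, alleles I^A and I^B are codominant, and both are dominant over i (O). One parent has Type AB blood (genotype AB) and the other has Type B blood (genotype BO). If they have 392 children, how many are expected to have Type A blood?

Cross: AB × BO
Possible offspring genotypes: 1 AB, 1 AO, 1 BB, 1 BO
Blood type counts: 1 Type AB, 1 Type A, 2 Type B
Probability of Type A: 1/4
Expected count = 1/4 × 392 = 98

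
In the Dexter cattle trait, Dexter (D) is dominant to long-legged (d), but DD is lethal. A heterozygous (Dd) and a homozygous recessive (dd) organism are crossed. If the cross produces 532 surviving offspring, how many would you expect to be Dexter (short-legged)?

Cross: Dd × dd
Punnett square offspring (before lethality): 2 Dd, 2 dd
No DD offspring are produced in this cross.
Dexter (short-legged): 2 out of 4 → fraction 1/2
Expected count = 1/2 × 532 = 266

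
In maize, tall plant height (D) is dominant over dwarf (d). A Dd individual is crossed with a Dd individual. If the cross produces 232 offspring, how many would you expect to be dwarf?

Punnett square for Dd × Dd:
Offspring genotypes: 1 DD, 2 Dd, 1 dd
tall: 3, dwarf: 1
dwarf: 1 out of 4 → fraction 1/4
Expected count = 1/4 × 232 = 58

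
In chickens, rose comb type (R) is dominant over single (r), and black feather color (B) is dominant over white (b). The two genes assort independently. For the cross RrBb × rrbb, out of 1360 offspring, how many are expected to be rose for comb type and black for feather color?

Dihybrid cross RrBb × rrbb — consider each gene separately:
comb type: Rr × rr → 2 Rr, 2 rr → 2 R_ : 2 rr (out of 4)
feather color: Bb × bb → 2 Bb, 2 bb → 2 B_ : 2 bb (out of 4)
Looking for: rose (R_) and black (B_)
P(rose) = 2/4, P(black) = 2/4
P(both) = 2/4 × 2/4 = 4/16 = 1/4
Expected count = 1/4 × 1360 = 340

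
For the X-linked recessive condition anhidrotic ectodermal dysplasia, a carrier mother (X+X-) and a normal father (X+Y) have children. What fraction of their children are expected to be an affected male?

Cross: X+X- × X+Y
Offspring: 1 X+X+, 1 X+Y, 1 X+X-, 1 X-Y
Probability of an affected male: 1/4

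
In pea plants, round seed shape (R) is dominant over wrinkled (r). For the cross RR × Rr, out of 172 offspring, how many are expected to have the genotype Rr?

Punnett square for RR × Rr:
Offspring genotypes: 2 RR, 2 Rr
Total offspring: 4
Count with target: 2
Probability: 2/4 = 1/2
Expected count = 1/2 × 172 = 86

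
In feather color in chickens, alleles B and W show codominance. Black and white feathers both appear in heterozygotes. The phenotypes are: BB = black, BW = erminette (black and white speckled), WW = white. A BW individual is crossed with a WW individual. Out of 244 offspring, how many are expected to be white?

Punnett square for BW × WW:
Offspring genotypes: 2 BW, 2 WW
Phenotype counts: 2 erminette (black and white speckled), 2 white
white: 2 out of 4 → fraction 1/2
Expected count = 1/2 × 244 = 122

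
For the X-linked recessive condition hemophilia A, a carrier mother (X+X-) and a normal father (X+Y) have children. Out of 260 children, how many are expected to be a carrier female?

Cross: X+X- × X+Y
Offspring: 1 X+X+, 1 X+Y, 1 X+X-, 1 X-Y
Probability of a carrier female: 1/4
Expected count = 1/4 × 260 = 65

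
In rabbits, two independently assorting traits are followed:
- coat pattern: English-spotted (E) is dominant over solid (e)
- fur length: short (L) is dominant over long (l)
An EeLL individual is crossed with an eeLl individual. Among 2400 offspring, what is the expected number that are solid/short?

Dihybrid cross EeLL × eeLl — consider each gene separately:
coat pattern: Ee × ee → 2 Ee, 2 ee → 2 E_ : 2 ee (out of 4)
fur length: LL × Ll → 2 LL, 2 Ll → 4 L_ (out of 4)
Combine (counts out of 4 × 4 = 16): English-spotted/short (E_L_) = 2×4 = 8; solid/short (eeL_) = 2×4 = 8
Phenotype counts (out of 16): 8 English-spotted/short, 8 solid/short
solid/short: 8 out of 16 → fraction 1/2
Expected count = 1/2 × 2400 = 1200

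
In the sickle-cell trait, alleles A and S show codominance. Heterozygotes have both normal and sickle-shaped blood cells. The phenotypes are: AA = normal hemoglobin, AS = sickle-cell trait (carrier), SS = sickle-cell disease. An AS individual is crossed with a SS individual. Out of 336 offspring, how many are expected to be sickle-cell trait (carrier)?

Punnett square for AS × SS:
Offspring genotypes: 2 AS, 2 SS
Phenotype counts: 2 sickle-cell trait (carrier), 2 sickle-cell disease
sickle-cell trait (carrier): 2 out of 4 → fraction 1/2
Expected count = 1/2 × 336 = 168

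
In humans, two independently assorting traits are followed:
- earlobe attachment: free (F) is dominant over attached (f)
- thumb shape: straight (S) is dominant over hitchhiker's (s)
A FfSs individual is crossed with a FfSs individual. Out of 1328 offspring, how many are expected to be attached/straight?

Dihybrid cross FfSs × FfSs — consider each gene separately:
earlobe attachment: Ff × Ff → 1 FF, 2 Ff, 1 ff → 3 F_ : 1 ff (out of 4)
thumb shape: Ss × Ss → 1 SS, 2 Ss, 1 ss → 3 S_ : 1 ss (out of 4)
Combine (counts out of 4 × 4 = 16): free/straight (F_S_) = 3×3 = 9; free/hitchhiker's (F_ss) = 3×1 = 3; attached/straight (ffS_) = 1×3 = 3; attached/hitchhiker's (ffss) = 1×1 = 1
Phenotype counts (out of 16): 9 free/straight, 3 free/hitchhiker's, 3 attached/straight, 1 attached/hitchhiker's
attached/straight: 3 out of 16 → fraction 3/16
Expected count = 3/16 × 1328 = 249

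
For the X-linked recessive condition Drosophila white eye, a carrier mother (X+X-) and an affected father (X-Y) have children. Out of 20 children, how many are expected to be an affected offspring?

Cross: X+X- × X-Y
Offspring: 1 X+X-, 1 X+Y, 1 X-X-, 1 X-Y
Probability of an affected offspring: 2/4 = 1/2
Expected count = 1/2 × 20 = 10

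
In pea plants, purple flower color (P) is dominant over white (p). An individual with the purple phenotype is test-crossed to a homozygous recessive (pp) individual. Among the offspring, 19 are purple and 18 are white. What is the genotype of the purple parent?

Test cross: ? × pp
Offspring: 19 purple, 18 white — approximately 1:1.
A 1:1 ratio in a test cross indicates the unknown parent is heterozygous (Pp).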